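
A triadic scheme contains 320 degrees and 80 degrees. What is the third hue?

A triad spaces three hues 120° apart.
The full set is {80°, 200°, 320°}.

200°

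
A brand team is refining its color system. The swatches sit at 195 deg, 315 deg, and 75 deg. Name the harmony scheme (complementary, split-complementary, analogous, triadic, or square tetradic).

triadic

Sort the hues: 75°, 195°, 315°.
Successive gaps around the wheel: 120°, 120°, 120°.
Three hues equally spaced 120° apart form a triad.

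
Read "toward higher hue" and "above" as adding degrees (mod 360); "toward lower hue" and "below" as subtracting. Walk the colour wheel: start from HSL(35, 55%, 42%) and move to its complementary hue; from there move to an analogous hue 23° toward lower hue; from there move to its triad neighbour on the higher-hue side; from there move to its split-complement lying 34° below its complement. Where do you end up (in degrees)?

35 + 180 = 215°   (complement)
215 − 23 = 192°   (analog 23° ↓)
192 + 120 = 312°   (triadic ↑)
312 + 146 = 458 → 458 − 360 = 98°   (split-comp 34° ↓)

98°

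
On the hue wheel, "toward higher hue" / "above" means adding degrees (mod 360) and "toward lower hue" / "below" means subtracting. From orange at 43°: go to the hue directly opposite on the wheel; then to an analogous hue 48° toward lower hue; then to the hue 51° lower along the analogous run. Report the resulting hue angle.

complement +180°: 43 + 180 = 223°
analog 48° ↓ −48°: 223 − 48 = 175°
analog 51° ↓ −51°: 175 − 51 = 124°

124°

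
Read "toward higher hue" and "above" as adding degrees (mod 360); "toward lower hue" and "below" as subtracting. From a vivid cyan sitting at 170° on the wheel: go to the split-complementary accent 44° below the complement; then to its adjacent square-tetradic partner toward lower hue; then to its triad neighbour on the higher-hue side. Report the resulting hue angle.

336°

split-comp 44° ↓ +136°: 170 + 136 = 306°
square ↓ −90°: 306 − 90 = 216°
triadic ↑ +120°: 216 + 120 = 336°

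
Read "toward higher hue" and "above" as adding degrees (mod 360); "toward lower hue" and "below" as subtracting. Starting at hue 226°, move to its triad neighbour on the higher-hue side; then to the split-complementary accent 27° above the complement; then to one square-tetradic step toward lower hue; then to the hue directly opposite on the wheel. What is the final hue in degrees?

226 + 120 = 346°   (triadic ↑)
346 + 207 = 553 → 553 − 360 = 193°   (split-comp 27° ↑)
193 − 90 = 103°   (square ↓)
103 + 180 = 283°   (complement)

283°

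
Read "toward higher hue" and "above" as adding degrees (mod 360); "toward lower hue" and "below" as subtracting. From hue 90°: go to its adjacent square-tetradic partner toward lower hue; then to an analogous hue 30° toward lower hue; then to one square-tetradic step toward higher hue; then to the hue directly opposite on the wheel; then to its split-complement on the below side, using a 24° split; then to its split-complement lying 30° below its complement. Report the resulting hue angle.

−90° (square ↓): 90 − 90 = 0°
−30° (analog 30° ↓): 0 − 30 = -30 → -30 + 360 = 330°
+90° (square ↑): 330 + 90 = 420 → 420 − 360 = 60°
+180° (complement): 60 + 180 = 240°
+156° (split-comp 24° ↓): 240 + 156 = 396 → 396 − 360 = 36°
+150° (split-comp 30° ↓): 36 + 150 = 186°

186°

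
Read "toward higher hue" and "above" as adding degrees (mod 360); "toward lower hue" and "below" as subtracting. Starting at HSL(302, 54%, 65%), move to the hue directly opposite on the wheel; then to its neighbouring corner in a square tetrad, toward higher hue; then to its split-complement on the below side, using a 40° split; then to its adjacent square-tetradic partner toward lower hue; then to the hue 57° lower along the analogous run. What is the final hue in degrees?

205°

+180° (complement): 302 + 180 = 482 → 482 − 360 = 122°
+90° (square ↑): 122 + 90 = 212°
+140° (split-comp 40° ↓): 212 + 140 = 352°
−90° (square ↓): 352 − 90 = 262°
−57° (analog 57° ↓): 262 − 57 = 205°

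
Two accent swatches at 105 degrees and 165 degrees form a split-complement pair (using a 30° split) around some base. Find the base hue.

315°

The accents sit 30° either side of the complement, so the complement is their short-arc midpoint on the wheel.
Short-arc midpoint of 105° and 165°: 135°.
Base is 180° from the complement: 135 − 180 = -45 → -45 + 360 = 315°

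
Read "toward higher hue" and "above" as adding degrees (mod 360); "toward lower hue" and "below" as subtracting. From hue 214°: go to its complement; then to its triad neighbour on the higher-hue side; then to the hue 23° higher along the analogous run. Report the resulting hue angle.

177°

214 + 180 = 394 → 394 − 360 = 34°   (complement)
34 + 120 = 154°   (triadic ↑)
154 + 23 = 177°   (analog 23° ↑)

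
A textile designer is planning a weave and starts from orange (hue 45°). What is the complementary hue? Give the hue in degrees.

The complement sits 180° across the wheel.
45 + 180 = 225°

225°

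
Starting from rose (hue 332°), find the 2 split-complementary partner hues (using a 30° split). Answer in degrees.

122° and 182°

Split-complementary hues sit 30° either side of the complement.
Complement of 332°: 332 + 180 = 512 → 512 − 360 = 152°
152 − 30 = 122°
152 + 30 = 182°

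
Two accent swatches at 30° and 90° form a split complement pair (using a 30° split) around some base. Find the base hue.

The accents sit 30° either side of the complement, so the complement is their short-arc midpoint on the wheel.
Short-arc midpoint of 30° and 90°: 60°.
Base is 180° from the complement: 60 − 180 = -120 → -120 + 360 = 240°

240°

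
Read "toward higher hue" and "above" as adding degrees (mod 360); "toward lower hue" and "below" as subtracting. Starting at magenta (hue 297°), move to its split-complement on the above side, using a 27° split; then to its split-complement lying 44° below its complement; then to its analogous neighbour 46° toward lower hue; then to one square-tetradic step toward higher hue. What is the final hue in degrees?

324°

297 + 207 = 504 → 504 − 360 = 144°   (split-comp 27° ↑)
144 + 136 = 280°   (split-comp 44° ↓)
280 − 46 = 234°   (analog 46° ↓)
234 + 90 = 324°   (square ↑)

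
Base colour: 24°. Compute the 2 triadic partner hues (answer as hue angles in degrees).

144° and 264°

A triad places three hues 120° apart.
24 + 120 = 144°
24 + 240 = 264°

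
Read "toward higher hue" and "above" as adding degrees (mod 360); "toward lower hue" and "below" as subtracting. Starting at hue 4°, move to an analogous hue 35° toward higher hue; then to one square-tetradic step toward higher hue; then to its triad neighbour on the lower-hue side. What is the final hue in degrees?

9°

analog 35° ↑ +35°: 4 + 35 = 39°
square ↑ +90°: 39 + 90 = 129°
triadic ↓ −120°: 129 − 120 = 9°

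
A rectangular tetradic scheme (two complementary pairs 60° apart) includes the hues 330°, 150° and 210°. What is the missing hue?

A rectangular tetradic uses two complementary pairs 60° apart: offsets 0°, 60°, 180°, 240°.
Among {150°, 210°, 330°}, 150° and 330° are a 180° pair.
The remaining hue 210° needs its own complement: 210 + 180 = 390 → 390 − 360 = 30°

30°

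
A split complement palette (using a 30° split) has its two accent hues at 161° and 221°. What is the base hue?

The accents sit 30° either side of the complement, so the complement is their short-arc midpoint on the wheel.
Short-arc midpoint of 161° and 221°: 191°.
Base is 180° from the complement: 191 − 180 = 11°

11°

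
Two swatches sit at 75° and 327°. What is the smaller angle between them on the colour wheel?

108°

|75 − 327| = 252.
The shorter arc is 360 − 252 = 108°.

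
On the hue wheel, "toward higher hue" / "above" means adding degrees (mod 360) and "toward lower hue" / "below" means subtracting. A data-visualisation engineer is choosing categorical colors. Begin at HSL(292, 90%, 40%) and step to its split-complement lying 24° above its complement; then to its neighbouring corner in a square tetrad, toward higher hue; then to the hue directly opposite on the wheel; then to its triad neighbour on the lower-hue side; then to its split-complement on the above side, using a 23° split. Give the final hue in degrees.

129°

split-comp 24° ↑ +204°: 292 + 204 = 496 → 496 − 360 = 136°
square ↑ +90°: 136 + 90 = 226°
complement +180°: 226 + 180 = 406 → 406 − 360 = 46°
triadic ↓ −120°: 46 − 120 = -74 → -74 + 360 = 286°
split-comp 23° ↑ +203°: 286 + 203 = 489 → 489 − 360 = 129°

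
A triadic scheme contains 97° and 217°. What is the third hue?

337°

A triad spaces three hues 120° apart.
The full set is {97°, 217°, 337°}.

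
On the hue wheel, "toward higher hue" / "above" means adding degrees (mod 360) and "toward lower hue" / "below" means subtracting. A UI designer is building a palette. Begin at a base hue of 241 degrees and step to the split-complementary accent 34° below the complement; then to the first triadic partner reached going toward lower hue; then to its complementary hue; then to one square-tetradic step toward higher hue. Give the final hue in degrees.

177°

+146° (split-comp 34° ↓): 241 + 146 = 387 → 387 − 360 = 27°
−120° (triadic ↓): 27 − 120 = -93 → -93 + 360 = 267°
+180° (complement): 267 + 180 = 447 → 447 − 360 = 87°
+90° (square ↑): 87 + 90 = 177°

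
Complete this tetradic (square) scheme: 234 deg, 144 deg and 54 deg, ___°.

324°

A square tetradic scheme places four hues every 90°.
The full set through 54° is {54°, 144°, 234°, 324°}.
Given {54°, 144°, 234°}, the missing hue is 324°.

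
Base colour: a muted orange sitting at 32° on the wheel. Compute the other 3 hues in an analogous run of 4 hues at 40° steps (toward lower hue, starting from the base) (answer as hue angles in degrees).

352°, 312°, and 272°

Analogous hues sit every 40° along the wheel.
32 − 40 = -8 → -8 + 360 = 352°
32 − 80 = -48 → -48 + 360 = 312°
32 − 120 = -88 → -88 + 360 = 272°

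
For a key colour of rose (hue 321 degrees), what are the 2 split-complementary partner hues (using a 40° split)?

101° and 181°

Split-complementary hues sit 40° either side of the complement.
Complement of 321 degrees: 321 + 180 = 501 → 501 − 360 = 141°
141 − 40 = 101°
141 + 40 = 181°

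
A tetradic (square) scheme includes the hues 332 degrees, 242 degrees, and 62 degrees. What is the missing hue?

152°

A square tetradic scheme places four hues every 90°.
The full set through 62° is {62°, 152°, 242°, 332°}.
Given {62°, 242°, 332°}, the missing hue is 152°.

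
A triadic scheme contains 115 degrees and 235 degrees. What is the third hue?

A triad spaces three hues 120° apart.
The full set is {115°, 235°, 355°}.

355°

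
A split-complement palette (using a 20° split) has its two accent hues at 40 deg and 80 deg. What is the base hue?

240°

The accents sit 20° either side of the complement, so the complement is their short-arc midpoint on the wheel.
Short-arc midpoint of 40° and 80°: 60°.
Base is 180° from the complement: 60 − 180 = -120 → -120 + 360 = 240°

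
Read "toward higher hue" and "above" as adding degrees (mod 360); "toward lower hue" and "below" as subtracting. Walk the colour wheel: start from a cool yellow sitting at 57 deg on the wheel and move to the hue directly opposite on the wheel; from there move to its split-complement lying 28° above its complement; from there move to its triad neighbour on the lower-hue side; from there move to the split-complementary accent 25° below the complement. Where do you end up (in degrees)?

120°

complement +180°: 57 + 180 = 237°
split-comp 28° ↑ +208°: 237 + 208 = 445 → 445 − 360 = 85°
triadic ↓ −120°: 85 − 120 = -35 → -35 + 360 = 325°
split-comp 25° ↓ +155°: 325 + 155 = 480 → 480 − 360 = 120°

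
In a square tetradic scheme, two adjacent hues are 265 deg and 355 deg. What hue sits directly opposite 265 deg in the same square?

A square tetradic scheme places four hues 90° apart; opposite corners are 180° apart.
265 + 180 = 445 → 445 − 360 = 85°

85°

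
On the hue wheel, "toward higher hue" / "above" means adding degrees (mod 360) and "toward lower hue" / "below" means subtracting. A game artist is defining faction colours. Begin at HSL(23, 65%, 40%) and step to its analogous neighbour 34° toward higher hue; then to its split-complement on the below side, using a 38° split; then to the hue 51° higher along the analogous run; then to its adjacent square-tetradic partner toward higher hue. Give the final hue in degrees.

23 + 34 = 57°   (analog 34° ↑)
57 + 142 = 199°   (split-comp 38° ↓)
199 + 51 = 250°   (analog 51° ↑)
250 + 90 = 340°   (square ↑)

340°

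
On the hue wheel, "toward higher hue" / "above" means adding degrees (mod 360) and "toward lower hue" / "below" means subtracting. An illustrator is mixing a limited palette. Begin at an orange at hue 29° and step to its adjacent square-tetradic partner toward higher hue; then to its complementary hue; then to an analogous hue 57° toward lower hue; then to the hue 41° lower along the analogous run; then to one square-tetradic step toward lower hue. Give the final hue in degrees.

111°

square ↑ +90°: 29 + 90 = 119°
complement +180°: 119 + 180 = 299°
analog 57° ↓ −57°: 299 − 57 = 242°
analog 41° ↓ −41°: 242 − 41 = 201°
square ↓ −90°: 201 − 90 = 111°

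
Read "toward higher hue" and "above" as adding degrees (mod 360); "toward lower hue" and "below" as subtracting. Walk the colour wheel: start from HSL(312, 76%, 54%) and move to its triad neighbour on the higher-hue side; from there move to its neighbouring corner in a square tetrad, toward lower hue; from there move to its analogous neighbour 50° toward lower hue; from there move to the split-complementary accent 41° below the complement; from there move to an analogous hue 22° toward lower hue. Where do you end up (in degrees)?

312 + 120 = 432 → 432 − 360 = 72°   (triadic ↑)
72 − 90 = -18 → -18 + 360 = 342°   (square ↓)
342 − 50 = 292°   (analog 50° ↓)
292 + 139 = 431 → 431 − 360 = 71°   (split-comp 41° ↓)
71 − 22 = 49°   (analog 22° ↓)

49°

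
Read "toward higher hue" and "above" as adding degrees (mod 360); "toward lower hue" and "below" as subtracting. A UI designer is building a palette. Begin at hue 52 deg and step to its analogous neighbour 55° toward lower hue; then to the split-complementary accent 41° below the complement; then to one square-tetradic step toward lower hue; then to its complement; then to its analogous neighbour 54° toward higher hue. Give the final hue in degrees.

−55° (analog 55° ↓): 52 − 55 = -3 → -3 + 360 = 357°
+139° (split-comp 41° ↓): 357 + 139 = 496 → 496 − 360 = 136°
−90° (square ↓): 136 − 90 = 46°
+180° (complement): 46 + 180 = 226°
+54° (analog 54° ↑): 226 + 54 = 280°

280°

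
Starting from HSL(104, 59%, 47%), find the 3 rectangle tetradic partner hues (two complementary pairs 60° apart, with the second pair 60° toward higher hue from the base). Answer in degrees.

A rectangular tetradic uses two complementary pairs 60° apart: offsets 0°, 60°, 180°, 240°.
104 + 60 = 164°
104 + 180 = 284°
104 + 240 = 344°

164°, 284°, and 344°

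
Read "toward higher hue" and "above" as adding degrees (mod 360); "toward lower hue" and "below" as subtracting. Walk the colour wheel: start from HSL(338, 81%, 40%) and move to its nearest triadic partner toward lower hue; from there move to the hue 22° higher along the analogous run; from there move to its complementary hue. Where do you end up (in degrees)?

60°

−120° (triadic ↓): 338 − 120 = 218°
+22° (analog 22° ↑): 218 + 22 = 240°
+180° (complement): 240 + 180 = 420 → 420 − 360 = 60°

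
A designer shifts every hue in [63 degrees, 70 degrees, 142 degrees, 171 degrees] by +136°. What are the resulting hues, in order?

199°, 206°, 278°, 307°

63 + 136 = 199°
70 + 136 = 206°
142 + 136 = 278°
171 + 136 = 307°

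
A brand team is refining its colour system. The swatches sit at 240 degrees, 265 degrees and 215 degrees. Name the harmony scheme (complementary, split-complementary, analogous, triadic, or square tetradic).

analogous

Sort the hues: 215°, 240°, 265°.
Successive gaps around the wheel: 25°, 25°, 310°.
A run of hues at equal small steps (25°) with one large closing gap is an analogous group.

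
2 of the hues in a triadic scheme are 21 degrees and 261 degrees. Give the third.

A triad places three hues 120° apart.
The full set through 21° is {21°, 141°, 261°}.
Given {21°, 261°}, the missing hue is 141°.

141°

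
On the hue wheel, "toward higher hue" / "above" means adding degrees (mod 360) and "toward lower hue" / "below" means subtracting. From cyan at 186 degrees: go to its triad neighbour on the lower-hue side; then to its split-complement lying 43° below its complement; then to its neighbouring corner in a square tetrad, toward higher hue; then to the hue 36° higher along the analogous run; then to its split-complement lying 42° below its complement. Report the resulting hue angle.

107°

triadic ↓ −120°: 186 − 120 = 66°
split-comp 43° ↓ +137°: 66 + 137 = 203°
square ↑ +90°: 203 + 90 = 293°
analog 36° ↑ +36°: 293 + 36 = 329°
split-comp 42° ↓ +138°: 329 + 138 = 467 → 467 − 360 = 107°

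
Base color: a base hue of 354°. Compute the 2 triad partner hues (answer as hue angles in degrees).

354 + 120 = 474 → 474 − 360 = 114°
354 + 240 = 594 → 594 − 360 = 234°

114° and 234°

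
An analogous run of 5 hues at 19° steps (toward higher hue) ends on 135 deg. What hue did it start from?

59°

4 steps of 19° (toward higher hue) give a net shift of +76°.
Start = end − shift: 135 − 76 = 59°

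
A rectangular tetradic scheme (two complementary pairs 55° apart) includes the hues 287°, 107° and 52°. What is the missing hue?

232°

A rectangular tetradic uses two complementary pairs 55° apart: offsets 0°, 55°, 180°, 235°.
Among {52°, 107°, 287°}, 287° and 107° are a 180° pair.
The remaining hue 52° needs its own complement: 52 + 180 = 232°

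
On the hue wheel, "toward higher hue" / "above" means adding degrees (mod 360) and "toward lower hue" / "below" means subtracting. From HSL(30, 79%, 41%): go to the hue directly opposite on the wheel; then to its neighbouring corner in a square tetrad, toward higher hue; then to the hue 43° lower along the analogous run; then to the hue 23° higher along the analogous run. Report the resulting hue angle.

280°

+180° (complement): 30 + 180 = 210°
+90° (square ↑): 210 + 90 = 300°
−43° (analog 43° ↓): 300 − 43 = 257°
+23° (analog 23° ↑): 257 + 23 = 280°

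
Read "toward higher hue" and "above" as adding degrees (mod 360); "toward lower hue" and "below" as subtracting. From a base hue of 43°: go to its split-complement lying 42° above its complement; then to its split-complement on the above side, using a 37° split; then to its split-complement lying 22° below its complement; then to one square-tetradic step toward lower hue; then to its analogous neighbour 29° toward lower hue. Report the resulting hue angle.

43 + 222 = 265°   (split-comp 42° ↑)
265 + 217 = 482 → 482 − 360 = 122°   (split-comp 37° ↑)
122 + 158 = 280°   (split-comp 22° ↓)
280 − 90 = 190°   (square ↓)
190 − 29 = 161°   (analog 29° ↓)

161°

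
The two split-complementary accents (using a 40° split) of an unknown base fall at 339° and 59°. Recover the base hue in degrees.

199°

The accents sit 40° either side of the complement, so the complement is their short-arc midpoint on the wheel.
Short-arc midpoint of 339° and 59°: 19°.
Base is 180° from the complement: 19 − 180 = -161 → -161 + 360 = 199°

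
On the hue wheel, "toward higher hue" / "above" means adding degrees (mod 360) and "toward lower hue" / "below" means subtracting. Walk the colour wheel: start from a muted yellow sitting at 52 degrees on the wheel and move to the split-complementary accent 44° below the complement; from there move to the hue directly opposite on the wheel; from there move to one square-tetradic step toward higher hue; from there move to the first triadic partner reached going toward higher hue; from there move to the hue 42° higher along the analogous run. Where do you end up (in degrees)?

260°

+136° (split-comp 44° ↓): 52 + 136 = 188°
+180° (complement): 188 + 180 = 368 → 368 − 360 = 8°
+90° (square ↑): 8 + 90 = 98°
+120° (triadic ↑): 98 + 120 = 218°
+42° (analog 42° ↑): 218 + 42 = 260°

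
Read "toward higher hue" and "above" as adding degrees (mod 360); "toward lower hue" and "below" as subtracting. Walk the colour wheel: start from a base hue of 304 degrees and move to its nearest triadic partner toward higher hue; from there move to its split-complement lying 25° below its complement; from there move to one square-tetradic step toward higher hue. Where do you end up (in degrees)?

309°

304 + 120 = 424 → 424 − 360 = 64°   (triadic ↑)
64 + 155 = 219°   (split-comp 25° ↓)
219 + 90 = 309°   (square ↑)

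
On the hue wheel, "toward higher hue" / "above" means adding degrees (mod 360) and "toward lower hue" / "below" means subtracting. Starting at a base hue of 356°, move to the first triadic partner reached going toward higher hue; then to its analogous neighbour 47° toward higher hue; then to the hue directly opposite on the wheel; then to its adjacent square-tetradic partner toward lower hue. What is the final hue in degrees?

triadic ↑ +120°: 356 + 120 = 476 → 476 − 360 = 116°
analog 47° ↑ +47°: 116 + 47 = 163°
complement +180°: 163 + 180 = 343°
square ↓ −90°: 343 − 90 = 253°

253°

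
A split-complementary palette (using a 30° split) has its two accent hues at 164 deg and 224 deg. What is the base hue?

14°

The accents sit 30° either side of the complement, so the complement is their short-arc midpoint on the wheel.
Short-arc midpoint of 164° and 224°: 194°.
Base is 180° from the complement: 194 − 180 = 14°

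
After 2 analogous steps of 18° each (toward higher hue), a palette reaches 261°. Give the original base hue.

2 steps of 18° (toward higher hue) give a net shift of +36°.
Start = end − shift: 261 − 36 = 225°

225°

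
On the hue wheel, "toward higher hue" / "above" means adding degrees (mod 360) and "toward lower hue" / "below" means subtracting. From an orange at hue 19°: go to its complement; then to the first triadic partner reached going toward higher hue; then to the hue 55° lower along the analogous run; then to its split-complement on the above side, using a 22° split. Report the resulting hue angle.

106°

+180° (complement): 19 + 180 = 199°
+120° (triadic ↑): 199 + 120 = 319°
−55° (analog 55° ↓): 319 − 55 = 264°
+202° (split-comp 22° ↑): 264 + 202 = 466 → 466 − 360 = 106°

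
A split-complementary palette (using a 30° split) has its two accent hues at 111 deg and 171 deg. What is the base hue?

321°

The accents sit 30° either side of the complement, so the complement is their short-arc midpoint on the wheel.
Short-arc midpoint of 111° and 171°: 141°.
Base is 180° from the complement: 141 − 180 = -39 → -39 + 360 = 321°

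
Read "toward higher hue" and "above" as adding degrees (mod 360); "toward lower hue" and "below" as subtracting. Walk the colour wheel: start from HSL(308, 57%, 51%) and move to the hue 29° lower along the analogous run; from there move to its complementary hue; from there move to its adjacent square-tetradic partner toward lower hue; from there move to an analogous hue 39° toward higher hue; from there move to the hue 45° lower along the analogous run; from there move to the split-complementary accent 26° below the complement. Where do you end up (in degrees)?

analog 29° ↓ −29°: 308 − 29 = 279°
complement +180°: 279 + 180 = 459 → 459 − 360 = 99°
square ↓ −90°: 99 − 90 = 9°
analog 39° ↑ +39°: 9 + 39 = 48°
analog 45° ↓ −45°: 48 − 45 = 3°
split-comp 26° ↓ +154°: 3 + 154 = 157°

157°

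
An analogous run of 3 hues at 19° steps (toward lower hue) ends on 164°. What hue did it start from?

202°

2 steps of 19° (toward lower hue) give a net shift of −38°.
Start = end − shift: 164 + 38 = 202°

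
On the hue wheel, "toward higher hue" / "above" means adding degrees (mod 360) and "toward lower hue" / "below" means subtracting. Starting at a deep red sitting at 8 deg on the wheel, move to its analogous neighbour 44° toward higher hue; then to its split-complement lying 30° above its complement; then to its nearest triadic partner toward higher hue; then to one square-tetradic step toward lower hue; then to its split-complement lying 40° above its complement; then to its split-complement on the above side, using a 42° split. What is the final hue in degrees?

14°

analog 44° ↑ +44°: 8 + 44 = 52°
split-comp 30° ↑ +210°: 52 + 210 = 262°
triadic ↑ +120°: 262 + 120 = 382 → 382 − 360 = 22°
square ↓ −90°: 22 − 90 = -68 → -68 + 360 = 292°
split-comp 40° ↑ +220°: 292 + 220 = 512 → 512 − 360 = 152°
split-comp 42° ↑ +222°: 152 + 222 = 374 → 374 − 360 = 14°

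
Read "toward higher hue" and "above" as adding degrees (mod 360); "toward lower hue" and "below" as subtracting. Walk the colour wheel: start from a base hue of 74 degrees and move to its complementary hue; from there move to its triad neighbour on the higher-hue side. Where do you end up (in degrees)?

14°

complement +180°: 74 + 180 = 254°
triadic ↑ +120°: 254 + 120 = 374 → 374 − 360 = 14°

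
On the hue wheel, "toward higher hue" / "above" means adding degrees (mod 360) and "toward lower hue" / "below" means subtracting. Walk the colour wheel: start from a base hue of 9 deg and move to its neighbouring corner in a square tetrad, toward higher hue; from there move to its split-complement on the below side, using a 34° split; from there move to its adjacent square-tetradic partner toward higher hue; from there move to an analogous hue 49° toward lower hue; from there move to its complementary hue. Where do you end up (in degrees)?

106°

square ↑ +90°: 9 + 90 = 99°
split-comp 34° ↓ +146°: 99 + 146 = 245°
square ↑ +90°: 245 + 90 = 335°
analog 49° ↓ −49°: 335 − 49 = 286°
complement +180°: 286 + 180 = 466 → 466 − 360 = 106°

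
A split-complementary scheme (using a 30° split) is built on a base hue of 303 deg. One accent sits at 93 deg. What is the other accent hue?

Split-complementary hues sit 30° either side of the complement.
Complement of the base 303°: 303 + 180 = 483 → 483 − 360 = 123°
The given accent 93° is 30° one side of 123°; the other accent sits 30° the other side: 123 + 30 = 153°

153°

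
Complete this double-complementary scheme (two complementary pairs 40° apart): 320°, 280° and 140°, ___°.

100°

A rectangular tetradic uses two complementary pairs 40° apart: offsets 0°, 40°, 180°, 220°.
Among {140°, 280°, 320°}, 140° and 320° are a 180° pair.
The remaining hue 280° needs its own complement: 280 + 180 = 460 → 460 − 360 = 100°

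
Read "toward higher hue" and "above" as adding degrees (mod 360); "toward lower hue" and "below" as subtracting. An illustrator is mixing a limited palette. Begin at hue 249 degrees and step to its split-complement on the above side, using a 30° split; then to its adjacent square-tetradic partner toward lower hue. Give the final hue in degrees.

9°

split-comp 30° ↑ +210°: 249 + 210 = 459 → 459 − 360 = 99°
square ↓ −90°: 99 − 90 = 9°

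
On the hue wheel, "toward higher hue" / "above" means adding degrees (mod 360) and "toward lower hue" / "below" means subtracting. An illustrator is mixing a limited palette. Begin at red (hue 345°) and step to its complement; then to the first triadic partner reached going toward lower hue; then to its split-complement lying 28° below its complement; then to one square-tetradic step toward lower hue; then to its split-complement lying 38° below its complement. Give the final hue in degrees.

+180° (complement): 345 + 180 = 525 → 525 − 360 = 165°
−120° (triadic ↓): 165 − 120 = 45°
+152° (split-comp 28° ↓): 45 + 152 = 197°
−90° (square ↓): 197 − 90 = 107°
+142° (split-comp 38° ↓): 107 + 142 = 249°

249°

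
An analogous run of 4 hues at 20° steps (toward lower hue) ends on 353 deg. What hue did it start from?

3 steps of 20° (toward lower hue) give a net shift of −60°.
Start = end − shift: 353 + 60 = 413 → 413 − 360 = 53°

53°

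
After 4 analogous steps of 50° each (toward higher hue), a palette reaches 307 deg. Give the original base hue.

4 steps of 50° (toward higher hue) give a net shift of +200°.
Start = end − shift: 307 − 200 = 107°

107°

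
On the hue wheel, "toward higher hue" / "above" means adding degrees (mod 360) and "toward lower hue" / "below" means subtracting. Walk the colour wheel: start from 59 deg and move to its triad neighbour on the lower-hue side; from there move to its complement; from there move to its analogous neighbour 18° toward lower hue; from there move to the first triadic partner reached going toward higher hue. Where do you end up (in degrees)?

−120° (triadic ↓): 59 − 120 = -61 → -61 + 360 = 299°
+180° (complement): 299 + 180 = 479 → 479 − 360 = 119°
−18° (analog 18° ↓): 119 − 18 = 101°
+120° (triadic ↑): 101 + 120 = 221°

221°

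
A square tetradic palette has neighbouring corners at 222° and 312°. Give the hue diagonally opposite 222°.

42°

A square tetradic scheme places four hues 90° apart; opposite corners are 180° apart.
222 + 180 = 402 → 402 − 360 = 42°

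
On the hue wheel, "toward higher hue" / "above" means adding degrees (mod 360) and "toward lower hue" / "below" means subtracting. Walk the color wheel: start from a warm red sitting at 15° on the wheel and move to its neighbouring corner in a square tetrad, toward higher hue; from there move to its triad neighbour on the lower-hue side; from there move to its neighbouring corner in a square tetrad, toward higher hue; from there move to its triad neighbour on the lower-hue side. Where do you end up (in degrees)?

315°

+90° (square ↑): 15 + 90 = 105°
−120° (triadic ↓): 105 − 120 = -15 → -15 + 360 = 345°
+90° (square ↑): 345 + 90 = 435 → 435 − 360 = 75°
−120° (triadic ↓): 75 − 120 = -45 → -45 + 360 = 315°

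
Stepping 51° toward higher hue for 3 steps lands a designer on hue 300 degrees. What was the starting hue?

3 steps of 51° (toward higher hue) give a net shift of +153°.
Start = end − shift: 300 − 153 = 147°

147°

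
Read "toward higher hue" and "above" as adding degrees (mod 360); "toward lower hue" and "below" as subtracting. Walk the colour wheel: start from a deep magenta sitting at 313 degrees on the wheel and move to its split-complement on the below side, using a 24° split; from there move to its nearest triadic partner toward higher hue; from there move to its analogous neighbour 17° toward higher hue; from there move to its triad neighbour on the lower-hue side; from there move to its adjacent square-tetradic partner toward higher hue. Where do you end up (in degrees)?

+156° (split-comp 24° ↓): 313 + 156 = 469 → 469 − 360 = 109°
+120° (triadic ↑): 109 + 120 = 229°
+17° (analog 17° ↑): 229 + 17 = 246°
−120° (triadic ↓): 246 − 120 = 126°
+90° (square ↑): 126 + 90 = 216°

216°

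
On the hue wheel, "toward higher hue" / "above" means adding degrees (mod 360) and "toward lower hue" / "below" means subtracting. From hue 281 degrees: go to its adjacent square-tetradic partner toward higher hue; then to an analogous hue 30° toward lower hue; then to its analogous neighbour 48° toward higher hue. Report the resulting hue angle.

29°

square ↑ +90°: 281 + 90 = 371 → 371 − 360 = 11°
analog 30° ↓ −30°: 11 − 30 = -19 → -19 + 360 = 341°
analog 48° ↑ +48°: 341 + 48 = 389 → 389 − 360 = 29°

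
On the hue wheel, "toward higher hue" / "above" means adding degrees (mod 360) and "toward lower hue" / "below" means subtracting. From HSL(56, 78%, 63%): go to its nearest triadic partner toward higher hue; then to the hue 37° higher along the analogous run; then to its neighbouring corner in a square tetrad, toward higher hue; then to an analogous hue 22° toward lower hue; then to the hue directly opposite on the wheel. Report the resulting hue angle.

+120° (triadic ↑): 56 + 120 = 176°
+37° (analog 37° ↑): 176 + 37 = 213°
+90° (square ↑): 213 + 90 = 303°
−22° (analog 22° ↓): 303 − 22 = 281°
+180° (complement): 281 + 180 = 461 → 461 − 360 = 101°

101°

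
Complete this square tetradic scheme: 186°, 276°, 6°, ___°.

96°

A square tetradic scheme places four hues every 90°.
The full set through 6° is {6°, 96°, 186°, 276°}.
Given {6°, 186°, 276°}, the missing hue is 96°.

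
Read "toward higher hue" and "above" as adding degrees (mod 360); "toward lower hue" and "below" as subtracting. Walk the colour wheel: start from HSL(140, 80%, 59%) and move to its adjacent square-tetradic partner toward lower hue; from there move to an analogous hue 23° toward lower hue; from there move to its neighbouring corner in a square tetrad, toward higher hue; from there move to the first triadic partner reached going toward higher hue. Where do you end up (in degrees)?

237°

140 − 90 = 50°   (square ↓)
50 − 23 = 27°   (analog 23° ↓)
27 + 90 = 117°   (square ↑)
117 + 120 = 237°   (triadic ↑)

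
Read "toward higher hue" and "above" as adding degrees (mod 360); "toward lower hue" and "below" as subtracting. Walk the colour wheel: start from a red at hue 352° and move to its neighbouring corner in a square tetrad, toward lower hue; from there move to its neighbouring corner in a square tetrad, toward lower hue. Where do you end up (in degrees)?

172°

352 − 90 = 262°   (square ↓)
262 − 90 = 172°   (square ↓)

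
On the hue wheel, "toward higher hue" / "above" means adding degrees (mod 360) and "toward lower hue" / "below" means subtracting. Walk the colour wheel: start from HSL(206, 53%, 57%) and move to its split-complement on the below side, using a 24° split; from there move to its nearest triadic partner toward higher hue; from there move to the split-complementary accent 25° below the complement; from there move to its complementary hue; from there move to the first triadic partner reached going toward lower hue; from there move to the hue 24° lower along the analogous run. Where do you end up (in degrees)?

split-comp 24° ↓ +156°: 206 + 156 = 362 → 362 − 360 = 2°
triadic ↑ +120°: 2 + 120 = 122°
split-comp 25° ↓ +155°: 122 + 155 = 277°
complement +180°: 277 + 180 = 457 → 457 − 360 = 97°
triadic ↓ −120°: 97 − 120 = -23 → -23 + 360 = 337°
analog 24° ↓ −24°: 337 − 24 = 313°

313°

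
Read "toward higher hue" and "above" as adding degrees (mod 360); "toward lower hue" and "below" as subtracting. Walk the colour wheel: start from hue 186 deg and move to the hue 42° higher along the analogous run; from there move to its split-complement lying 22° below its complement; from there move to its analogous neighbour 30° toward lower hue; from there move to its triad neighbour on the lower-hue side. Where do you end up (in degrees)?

236°

analog 42° ↑ +42°: 186 + 42 = 228°
split-comp 22° ↓ +158°: 228 + 158 = 386 → 386 − 360 = 26°
analog 30° ↓ −30°: 26 − 30 = -4 → -4 + 360 = 356°
triadic ↓ −120°: 356 − 120 = 236°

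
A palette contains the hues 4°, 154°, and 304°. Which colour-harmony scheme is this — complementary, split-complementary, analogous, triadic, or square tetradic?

split-complementary

Sort the hues: 4°, 154°, 304°.
Successive gaps around the wheel: 150°, 150°, 60°.
Two 150° gaps and one 60° gap — a base hue opposite a pair of accents 30° either side of its complement — is the split-complementary pattern.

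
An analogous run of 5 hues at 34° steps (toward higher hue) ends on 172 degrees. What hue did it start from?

4 steps of 34° (toward higher hue) give a net shift of +136°.
Start = end − shift: 172 − 136 = 36°

36°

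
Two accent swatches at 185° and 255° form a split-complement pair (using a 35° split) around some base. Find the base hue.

The accents sit 35° either side of the complement, so the complement is their short-arc midpoint on the wheel.
Short-arc midpoint of 185° and 255°: 220°.
Base is 180° from the complement: 220 − 180 = 40°

40°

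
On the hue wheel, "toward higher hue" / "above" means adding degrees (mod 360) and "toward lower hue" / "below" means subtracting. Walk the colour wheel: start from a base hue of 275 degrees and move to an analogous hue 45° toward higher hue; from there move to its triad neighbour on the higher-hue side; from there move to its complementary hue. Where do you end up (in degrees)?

260°

+45° (analog 45° ↑): 275 + 45 = 320°
+120° (triadic ↑): 320 + 120 = 440 → 440 − 360 = 80°
+180° (complement): 80 + 180 = 260°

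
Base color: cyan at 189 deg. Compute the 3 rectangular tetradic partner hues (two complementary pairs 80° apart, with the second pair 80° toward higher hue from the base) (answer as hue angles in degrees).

269°, 9°, 89°

189 + 80 = 269°
189 + 180 = 369 → 369 − 360 = 9°
189 + 260 = 449 → 449 − 360 = 89°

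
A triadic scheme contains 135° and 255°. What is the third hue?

A triad spaces three hues 120° apart.
The full set is {15°, 135°, 255°}.

15°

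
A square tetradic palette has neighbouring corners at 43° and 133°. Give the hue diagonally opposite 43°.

A square tetradic scheme places four hues 90° apart; opposite corners are 180° apart.
43 + 180 = 223°

223°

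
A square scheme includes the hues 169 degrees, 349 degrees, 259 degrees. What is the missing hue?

A square tetradic scheme places four hues every 90°.
The full set through 169° is {79°, 169°, 259°, 349°}.
Given {169°, 259°, 349°}, the missing hue is 79°.

79°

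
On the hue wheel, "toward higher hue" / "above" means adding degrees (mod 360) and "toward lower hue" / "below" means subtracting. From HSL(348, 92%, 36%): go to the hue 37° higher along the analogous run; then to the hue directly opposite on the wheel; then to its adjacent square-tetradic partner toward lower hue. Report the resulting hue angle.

115°

+37° (analog 37° ↑): 348 + 37 = 385 → 385 − 360 = 25°
+180° (complement): 25 + 180 = 205°
−90° (square ↓): 205 − 90 = 115°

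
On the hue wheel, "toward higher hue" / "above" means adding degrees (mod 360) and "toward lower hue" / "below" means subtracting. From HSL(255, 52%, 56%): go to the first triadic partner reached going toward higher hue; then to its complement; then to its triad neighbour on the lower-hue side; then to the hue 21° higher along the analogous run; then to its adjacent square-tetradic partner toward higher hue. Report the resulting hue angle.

186°

triadic ↑ +120°: 255 + 120 = 375 → 375 − 360 = 15°
complement +180°: 15 + 180 = 195°
triadic ↓ −120°: 195 − 120 = 75°
analog 21° ↑ +21°: 75 + 21 = 96°
square ↑ +90°: 96 + 90 = 186°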